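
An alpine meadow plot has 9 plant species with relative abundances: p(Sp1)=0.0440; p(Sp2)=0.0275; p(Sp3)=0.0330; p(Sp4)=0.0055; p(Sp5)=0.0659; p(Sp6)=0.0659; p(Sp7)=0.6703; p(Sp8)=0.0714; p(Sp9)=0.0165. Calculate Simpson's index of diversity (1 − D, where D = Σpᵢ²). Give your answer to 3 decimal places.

D = 0.044² + 0.0275² + 0.033² + 0.0055² + 0.0659² + 0.0659² + 0.6703² + 0.0714² + 0.0165² = 0.00194 + 0.00076 + 0.00109 + 0.00003 + 0.00434 + 0.00434 + 0.44930 + 0.00510 + 0.00027 = 0.46717 (working shown to 5 dp, full precision carried).
So 1 − D = 0.53283, i.e. 0.533 to 3 decimal places.

0.533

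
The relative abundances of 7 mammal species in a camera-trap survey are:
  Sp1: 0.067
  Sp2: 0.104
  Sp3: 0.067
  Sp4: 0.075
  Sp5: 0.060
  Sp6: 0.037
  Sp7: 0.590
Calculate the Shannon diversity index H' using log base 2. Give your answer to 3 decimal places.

2.011

Each pᵢ log₂ pᵢ term (working shown to 5 dp, full precision carried): 0.067×(-3.89970)=-0.26128, 0.104×(-3.26534)=-0.33960, 0.067×(-3.89970)=-0.26128, 0.075×(-3.73697)=-0.28027, 0.06×(-4.05889)=-0.24353, 0.037×(-4.75633)=-0.17598, 0.59×(-0.76121)=-0.44912.
Sum = -2.01106, so H' = 2.011.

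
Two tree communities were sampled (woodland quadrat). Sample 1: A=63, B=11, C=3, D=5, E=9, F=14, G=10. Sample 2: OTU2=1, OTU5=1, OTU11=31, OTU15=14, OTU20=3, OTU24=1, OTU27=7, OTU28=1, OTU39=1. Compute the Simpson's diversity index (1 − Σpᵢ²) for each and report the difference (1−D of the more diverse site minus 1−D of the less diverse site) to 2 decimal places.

Sample 1: N=115, proportions 0.54783, 0.09565, 0.02609, 0.04348, 0.07826, 0.12174, 0.08696, giving 1−D = 0.65966 (working shown to 5 dp, full precision carried).
Sample 2: N=60, proportions 0.01667, 0.01667, 0.51667, 0.23333, 0.05, 0.01667, 0.11667, 0.01667, 0.01667, giving 1−D = 0.66111.
Difference = |0.65966 − 0.66111| = 0.00145, i.e. 0.00 to 2 decimal places.

0.00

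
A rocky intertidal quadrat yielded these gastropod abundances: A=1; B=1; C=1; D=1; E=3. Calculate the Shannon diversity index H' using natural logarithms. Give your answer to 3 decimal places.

1.475

Total N = 1+1+1+1+3 = 7, so the proportions are 0.14286, 0.14286, 0.14286, 0.14286, 0.42857 (working shown to 5 dp, full precision carried).
Each pᵢ ln pᵢ term: 0.14286×(-1.94591)=-0.27799, 0.14286×(-1.94591)=-0.27799, 0.14286×(-1.94591)=-0.27799, 0.14286×(-1.94591)=-0.27799, 0.42857×(-0.84730)=-0.36313.
Sum = -1.47508, so H' = 1.475.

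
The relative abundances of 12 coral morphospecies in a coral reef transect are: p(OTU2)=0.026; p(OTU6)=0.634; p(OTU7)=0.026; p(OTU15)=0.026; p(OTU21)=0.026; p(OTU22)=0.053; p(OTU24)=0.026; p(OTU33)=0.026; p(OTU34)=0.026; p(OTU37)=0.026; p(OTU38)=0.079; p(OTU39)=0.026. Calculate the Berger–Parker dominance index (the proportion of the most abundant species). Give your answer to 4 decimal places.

0.6340

The largest proportion is 0.634, i.e. d = 0.6340 to 4 decimal places.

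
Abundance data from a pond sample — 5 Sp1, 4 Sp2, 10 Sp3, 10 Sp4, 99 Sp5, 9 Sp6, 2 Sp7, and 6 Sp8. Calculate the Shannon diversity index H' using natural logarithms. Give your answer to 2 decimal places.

1.21

Total N = 5+4+10+10+99+9+2+6 = 145, so the proportions are 0.0345, 0.0276, 0.069, 0.069, 0.6828, 0.0621, 0.0138, 0.0414 (working shown to 4 dp, full precision carried).
Each pᵢ ln pᵢ term: 0.0345×(-3.3673)=-0.1161, 0.0276×(-3.5904)=-0.0990, 0.069×(-2.6741)=-0.1844, 0.069×(-2.6741)=-0.1844, 0.6828×(-0.3816)=-0.2606, 0.0621×(-2.7795)=-0.1725, 0.0138×(-4.2836)=-0.0591, 0.0414×(-3.1850)=-0.1318.
Sum = -1.2080, so H' = 1.21.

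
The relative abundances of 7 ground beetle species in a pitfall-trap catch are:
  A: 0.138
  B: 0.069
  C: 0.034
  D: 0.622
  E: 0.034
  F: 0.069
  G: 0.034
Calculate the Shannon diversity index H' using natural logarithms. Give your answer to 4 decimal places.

Each pᵢ ln pᵢ term (working shown to 6 dp, full precision carried): 0.138×(-1.980502)=-0.273309, 0.069×(-2.673649)=-0.184482, 0.034×(-3.381395)=-0.114967, 0.622×(-0.474815)=-0.295335, 0.034×(-3.381395)=-0.114967, 0.069×(-2.673649)=-0.184482, 0.034×(-3.381395)=-0.114967.
Sum = -1.282510, so H' = 1.2825.

1.2825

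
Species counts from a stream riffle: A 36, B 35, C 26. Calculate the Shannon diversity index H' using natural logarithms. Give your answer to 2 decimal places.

Total N = 36+35+26 = 97, so the proportions are 0.3711, 0.3608, 0.268 (working shown to 4 dp, full precision carried).
Each pᵢ ln pᵢ term: 0.3711×(-0.9912)=-0.3679, 0.3608×(-1.0194)=-0.3678, 0.268×(-1.3166)=-0.3529.
Sum = -1.0886, so H' = 1.09.

1.09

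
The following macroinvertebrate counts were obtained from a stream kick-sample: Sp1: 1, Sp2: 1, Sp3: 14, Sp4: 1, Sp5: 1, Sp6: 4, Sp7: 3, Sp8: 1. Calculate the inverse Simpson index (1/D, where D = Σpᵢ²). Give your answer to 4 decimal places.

2.9912

Total N = 1+1+14+1+1+4+3+1 = 26, so the proportions are 0.0384615, 0.0384615, 0.5384615, 0.0384615, 0.0384615, 0.1538462, 0.1153846, 0.0384615 (working shown to 7 dp, full precision carried).
D = 0.0384615² + 0.0384615² + 0.5384615² + 0.0384615² + 0.0384615² + 0.1538462² + 0.1153846² + 0.0384615² = 0.0014793 + 0.0014793 + 0.2899408 + 0.0014793 + 0.0014793 + 0.0236686 + 0.0133136 + 0.0014793 = 0.3343195.
So 1/D = 2.991150, i.e. 2.9912 to 4 decimal places.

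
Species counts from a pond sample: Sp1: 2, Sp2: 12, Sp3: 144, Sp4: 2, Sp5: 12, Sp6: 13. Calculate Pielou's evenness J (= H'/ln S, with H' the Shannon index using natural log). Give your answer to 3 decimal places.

Total N = 2+12+144+2+12+13 = 185, so the proportions are 0.01081, 0.06486, 0.77838, 0.01081, 0.06486, 0.07027 (working shown to 5 dp, full precision carried).
H' = −Σ pᵢ ln pᵢ = −((-0.04894) + (-0.17743) + (-0.19502) + (-0.04894) + (-0.17743) + (-0.18660)) = 0.83437.
With S = 6 species, ln S = 1.79176, so J = 0.83437/1.79176 = 0.46567, i.e. 0.466 to 3 decimal places.

0.466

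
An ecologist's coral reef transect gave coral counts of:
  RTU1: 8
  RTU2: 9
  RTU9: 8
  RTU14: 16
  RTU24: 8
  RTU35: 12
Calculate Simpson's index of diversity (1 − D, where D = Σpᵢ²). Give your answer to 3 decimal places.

0.819

Total N = 8+9+8+16+8+12 = 61, so the proportions are 0.13115, 0.14754, 0.13115, 0.2623, 0.13115, 0.19672 (working shown to 5 dp, full precision carried).
D = 0.13115² + 0.14754² + 0.13115² + 0.2623² + 0.13115² + 0.19672² = 0.01720 + 0.02177 + 0.01720 + 0.06880 + 0.01720 + 0.03870 = 0.18087.
So 1 − D = 0.81913, i.e. 0.819 to 3 decimal places.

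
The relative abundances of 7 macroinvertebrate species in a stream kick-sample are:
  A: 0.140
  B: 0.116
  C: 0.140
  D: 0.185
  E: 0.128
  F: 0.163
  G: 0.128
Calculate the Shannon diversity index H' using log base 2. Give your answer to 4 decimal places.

2.7909

Each pᵢ log₂ pᵢ term (working shown to 6 dp, full precision carried): 0.14×(-2.836501)=-0.397110, 0.116×(-3.107803)=-0.360505, 0.14×(-2.836501)=-0.397110, 0.185×(-2.434403)=-0.450365, 0.128×(-2.965784)=-0.379620, 0.163×(-2.617056)=-0.426580, 0.128×(-2.965784)=-0.379620.
Sum = -2.790911, so H' = 2.7909.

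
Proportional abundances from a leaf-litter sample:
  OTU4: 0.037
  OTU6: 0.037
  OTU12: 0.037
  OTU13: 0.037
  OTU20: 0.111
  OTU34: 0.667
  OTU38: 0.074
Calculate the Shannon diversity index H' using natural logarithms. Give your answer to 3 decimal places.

1.195

Each pᵢ ln pᵢ term (working shown to 5 dp, full precision carried): 0.037×(-3.29684)=-0.12198, 0.037×(-3.29684)=-0.12198, 0.037×(-3.29684)=-0.12198, 0.037×(-3.29684)=-0.12198, 0.111×(-2.19823)=-0.24400, 0.667×(-0.40497)=-0.27011, 0.074×(-2.60369)=-0.19267.
Sum = -1.19472, so H' = 1.195.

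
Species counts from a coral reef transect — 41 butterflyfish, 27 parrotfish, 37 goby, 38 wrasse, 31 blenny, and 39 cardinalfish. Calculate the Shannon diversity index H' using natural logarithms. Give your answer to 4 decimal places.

Total N = 41+27+37+38+31+39 = 213, so the proportions are 0.192488, 0.126761, 0.173709, 0.178404, 0.14554, 0.183099 (working shown to 6 dp, full precision carried).
Each pᵢ ln pᵢ term: 0.192488×(-1.647720)=-0.317167, 0.126761×(-2.065455)=-0.261818, 0.173709×(-1.750374)=-0.304056, 0.178404×(-1.723706)=-0.307516, 0.14554×(-1.927305)=-0.280500, 0.183099×(-1.697731)=-0.310852.
Sum = -1.781908, so H' = 1.7819.

1.7819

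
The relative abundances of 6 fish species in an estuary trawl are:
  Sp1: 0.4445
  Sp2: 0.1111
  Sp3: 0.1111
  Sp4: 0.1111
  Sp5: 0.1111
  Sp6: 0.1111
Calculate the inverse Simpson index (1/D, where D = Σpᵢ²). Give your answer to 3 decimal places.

D = 0.4445² + 0.1111² + 0.1111² + 0.1111² + 0.1111² + 0.1111² = 0.1975803 + 0.0123432 + 0.0123432 + 0.0123432 + 0.0123432 + 0.0123432 = 0.2592963 (working shown to 7 dp, full precision carried).
So 1/D = 3.85659, i.e. 3.857 to 3 decimal places.

3.857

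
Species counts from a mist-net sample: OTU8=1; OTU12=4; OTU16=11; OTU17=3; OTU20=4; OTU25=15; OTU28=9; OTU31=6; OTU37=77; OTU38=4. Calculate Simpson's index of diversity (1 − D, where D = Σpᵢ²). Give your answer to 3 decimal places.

0.641

Total N = 1+4+11+3+4+15+9+6+77+4 = 134, so the proportions are 0.00746, 0.02985, 0.08209, 0.02239, 0.02985, 0.11194, 0.06716, 0.04478, 0.57463, 0.02985 (working shown to 5 dp, full precision carried).
D = 0.00746² + 0.02985² + 0.08209² + 0.02239² + 0.02985² + 0.11194² + 0.06716² + 0.04478² + 0.57463² + 0.02985² = 0.00006 + 0.00089 + 0.00674 + 0.00050 + 0.00089 + 0.01253 + 0.00451 + 0.00200 + 0.33020 + 0.00089 = 0.35921.
So 1 − D = 0.64079, i.e. 0.641 to 3 decimal places.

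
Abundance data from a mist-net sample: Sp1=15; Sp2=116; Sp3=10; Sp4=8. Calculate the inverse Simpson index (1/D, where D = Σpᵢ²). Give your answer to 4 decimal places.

1.6035

Total N = 15+116+10+8 = 149, so the proportions are 0.1006711, 0.7785235, 0.0671141, 0.0536913 (working shown to 7 dp, full precision carried).
D = 0.1006711² + 0.7785235² + 0.0671141² + 0.0536913² = 0.0101347 + 0.6060988 + 0.0045043 + 0.0028828 = 0.6236206.
So 1/D = 1.603539, i.e. 1.6035 to 4 decimal places.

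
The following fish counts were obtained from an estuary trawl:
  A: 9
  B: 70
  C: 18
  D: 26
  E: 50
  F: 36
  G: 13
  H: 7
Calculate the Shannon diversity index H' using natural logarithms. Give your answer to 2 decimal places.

Total N = 9+70+18+26+50+36+13+7 = 229, so the proportions are 0.0393, 0.3057, 0.0786, 0.1135, 0.2183, 0.1572, 0.0568, 0.0306 (working shown to 4 dp, full precision carried).
Each pᵢ ln pᵢ term: 0.0393×(-3.2365)=-0.1272, 0.3057×(-1.1852)=-0.3623, 0.0786×(-2.5434)=-0.1999, 0.1135×(-2.1756)=-0.2470, 0.2183×(-1.5217)=-0.3322, 0.1572×(-1.8502)=-0.2909, 0.0568×(-2.8688)=-0.1629, 0.0306×(-3.4878)=-0.1066.
Sum = -1.8290, so H' = 1.83.

1.83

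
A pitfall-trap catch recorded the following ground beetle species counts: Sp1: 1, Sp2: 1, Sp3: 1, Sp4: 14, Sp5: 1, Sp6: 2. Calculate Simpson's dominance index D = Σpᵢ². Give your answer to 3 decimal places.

Total N = 1+1+1+14+1+2 = 20, so the proportions are 0.05, 0.05, 0.05, 0.7, 0.05, 0.1 (working shown to 5 dp, full precision carried).
D = 0.05² + 0.05² + 0.05² + 0.7² + 0.05² + 0.1² = 0.00250 + 0.00250 + 0.00250 + 0.49000 + 0.00250 + 0.01000 = 0.51000.
To 3 decimal places, D = 0.510.

0.510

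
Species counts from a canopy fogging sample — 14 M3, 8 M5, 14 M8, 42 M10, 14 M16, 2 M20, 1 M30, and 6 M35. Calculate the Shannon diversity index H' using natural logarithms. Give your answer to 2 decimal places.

1.68

Total N = 14+8+14+42+14+2+1+6 = 101, so the proportions are 0.1386, 0.0792, 0.1386, 0.4158, 0.1386, 0.0198, 0.0099, 0.0594 (working shown to 4 dp, full precision carried).
Each pᵢ ln pᵢ term: 0.1386×(-1.9761)=-0.2739, 0.0792×(-2.5357)=-0.2008, 0.1386×(-1.9761)=-0.2739, 0.4158×(-0.8775)=-0.3649, 0.1386×(-1.9761)=-0.2739, 0.0198×(-3.9220)=-0.0777, 0.0099×(-4.6151)=-0.0457, 0.0594×(-2.8234)=-0.1677.
Sum = -1.6785, so H' = 1.68.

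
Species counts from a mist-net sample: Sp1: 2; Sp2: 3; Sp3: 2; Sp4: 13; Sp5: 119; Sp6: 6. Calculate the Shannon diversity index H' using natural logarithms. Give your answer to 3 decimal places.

Total N = 2+3+2+13+119+6 = 145, so the proportions are 0.01379, 0.02069, 0.01379, 0.08966, 0.82069, 0.04138 (working shown to 5 dp, full precision carried).
Each pᵢ ln pᵢ term: 0.01379×(-4.28359)=-0.05908, 0.02069×(-3.87812)=-0.08024, 0.01379×(-4.28359)=-0.05908, 0.08966×(-2.41178)=-0.21623, 0.82069×(-0.19761)=-0.16218, 0.04138×(-3.18497)=-0.13179.
Sum = -0.70860, so H' = 0.709.

0.709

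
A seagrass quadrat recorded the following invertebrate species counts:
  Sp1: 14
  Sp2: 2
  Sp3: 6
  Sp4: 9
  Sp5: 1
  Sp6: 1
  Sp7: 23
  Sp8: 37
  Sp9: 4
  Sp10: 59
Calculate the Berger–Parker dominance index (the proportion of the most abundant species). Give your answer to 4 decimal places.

0.3782

Total N = 14+2+6+9+1+1+23+37+4+59 = 156, so the proportions are 0.089744, 0.012821, 0.038462, 0.057692, 0.00641, 0.00641, 0.147436, 0.237179, 0.025641, 0.378205 (working shown to 6 dp, full precision carried).
The largest proportion is 0.378205, i.e. d = 0.3782 to 4 decimal places.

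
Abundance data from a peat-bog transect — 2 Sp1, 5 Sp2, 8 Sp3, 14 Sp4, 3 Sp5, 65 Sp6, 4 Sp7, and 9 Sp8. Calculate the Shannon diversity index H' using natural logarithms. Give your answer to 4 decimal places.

Total N = 2+5+8+14+3+65+4+9 = 110, so the proportions are 0.018182, 0.045455, 0.072727, 0.127273, 0.027273, 0.590909, 0.036364, 0.081818 (working shown to 6 dp, full precision carried).
Each pᵢ ln pᵢ term: 0.018182×(-4.007333)=-0.072861, 0.045455×(-3.091042)=-0.140502, 0.072727×(-2.621039)=-0.190621, 0.127273×(-2.061423)=-0.262363, 0.027273×(-3.601868)=-0.098233, 0.590909×(-0.526093)=-0.310873, 0.036364×(-3.314186)=-0.120516, 0.081818×(-2.503256)=-0.204812.
Sum = -1.400780, so H' = 1.4008.

1.4008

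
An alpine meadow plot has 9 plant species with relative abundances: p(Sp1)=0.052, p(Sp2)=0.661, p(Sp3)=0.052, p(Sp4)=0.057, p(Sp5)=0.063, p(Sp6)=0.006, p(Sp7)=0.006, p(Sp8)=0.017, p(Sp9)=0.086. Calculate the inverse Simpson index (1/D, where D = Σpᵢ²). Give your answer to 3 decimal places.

D = 0.052² + 0.661² + 0.052² + 0.057² + 0.063² + 0.006² + 0.006² + 0.017² + 0.086² = 0.002704 + 0.436921 + 0.002704 + 0.003249 + 0.003969 + 0.000036 + 0.000036 + 0.000289 + 0.007396 = 0.457304 (working shown to 6 dp, full precision carried).
So 1/D = 2.18673, i.e. 2.187 to 3 decimal places.

2.187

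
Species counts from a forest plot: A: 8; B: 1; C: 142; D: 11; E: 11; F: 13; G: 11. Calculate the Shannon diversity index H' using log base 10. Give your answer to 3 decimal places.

Total N = 8+1+142+11+11+13+11 = 197, so the proportions are 0.04061, 0.00508, 0.72081, 0.05584, 0.05584, 0.06599, 0.05584 (working shown to 5 dp, full precision carried).
Each pᵢ log₁₀ pᵢ term: 0.04061×(-1.39138)=-0.05650, 0.00508×(-2.29447)=-0.01165, 0.72081×(-0.14218)=-0.10248, 0.05584×(-1.25307)=-0.06997, 0.05584×(-1.25307)=-0.06997, 0.06599×(-1.18052)=-0.07790, 0.05584×(-1.25307)=-0.06997.
Sum = -0.45844, so H' = 0.458.

0.458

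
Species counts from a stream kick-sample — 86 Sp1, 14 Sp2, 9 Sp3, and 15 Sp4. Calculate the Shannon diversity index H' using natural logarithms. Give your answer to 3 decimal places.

Total N = 86+14+9+15 = 124, so the proportions are 0.69355, 0.1129, 0.07258, 0.12097 (working shown to 5 dp, full precision carried).
Each pᵢ ln pᵢ term: 0.69355×(-0.36593)=-0.25379, 0.1129×(-2.18122)=-0.24627, 0.07258×(-2.62306)=-0.19038, 0.12097×(-2.11223)=-0.25551.
Sum = -0.94596, so H' = 0.946.

0.946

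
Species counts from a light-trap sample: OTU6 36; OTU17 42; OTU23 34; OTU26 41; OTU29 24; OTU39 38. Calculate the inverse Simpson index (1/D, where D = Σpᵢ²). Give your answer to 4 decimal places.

5.8387

Total N = 36+42+34+41+24+38 = 215, so the proportions are 0.16744186, 0.19534884, 0.15813953, 0.19069767, 0.11162791, 0.17674419 (working shown to 8 dp, full precision carried).
D = 0.16744186² + 0.19534884² + 0.15813953² + 0.19069767² + 0.11162791² + 0.17674419² = 0.02803678 + 0.03816117 + 0.02500811 + 0.03636560 + 0.01246079 + 0.03123851 = 0.17127096.
So 1/D = 5.838702, i.e. 5.8387 to 4 decimal places.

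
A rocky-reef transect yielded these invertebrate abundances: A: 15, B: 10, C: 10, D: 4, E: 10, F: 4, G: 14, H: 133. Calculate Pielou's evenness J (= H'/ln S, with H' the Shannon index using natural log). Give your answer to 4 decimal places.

Total N = 15+10+10+4+10+4+14+133 = 200, so the proportions are 0.075, 0.05, 0.05, 0.02, 0.05, 0.02, 0.07, 0.665 (working shown to 6 dp, full precision carried).
H' = −Σ pᵢ ln pᵢ = −((-0.194270) + (-0.149787) + (-0.149787) + (-0.078240) + (-0.149787) + (-0.078240) + (-0.186148) + (-0.271299)) = 1.257558.
With S = 8 species, ln S = 2.079442, so J = 1.257558/2.079442 = 0.604758, i.e. 0.6048 to 4 decimal places.

0.6048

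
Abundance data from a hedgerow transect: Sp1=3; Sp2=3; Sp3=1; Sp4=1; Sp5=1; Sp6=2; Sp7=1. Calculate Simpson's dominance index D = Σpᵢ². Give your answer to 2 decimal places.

0.18

Total N = 3+3+1+1+1+2+1 = 12, so the proportions are 0.25, 0.25, 0.0833, 0.0833, 0.0833, 0.1667, 0.0833 (working shown to 4 dp, full precision carried).
D = 0.25² + 0.25² + 0.0833² + 0.0833² + 0.0833² + 0.1667² + 0.0833² = 0.0625 + 0.0625 + 0.0069 + 0.0069 + 0.0069 + 0.0278 + 0.0069 = 0.1806.
To 2 decimal places, D = 0.18.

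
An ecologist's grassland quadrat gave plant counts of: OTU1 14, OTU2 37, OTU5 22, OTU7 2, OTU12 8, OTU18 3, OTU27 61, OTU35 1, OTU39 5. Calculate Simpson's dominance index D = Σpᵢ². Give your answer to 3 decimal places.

0.251

Total N = 14+37+22+2+8+3+61+1+5 = 153, so the proportions are 0.0915, 0.24183, 0.14379, 0.01307, 0.05229, 0.01961, 0.39869, 0.00654, 0.03268 (working shown to 5 dp, full precision carried).
D = 0.0915² + 0.24183² + 0.14379² + 0.01307² + 0.05229² + 0.01961² + 0.39869² + 0.00654² + 0.03268² = 0.00837 + 0.05848 + 0.02068 + 0.00017 + 0.00273 + 0.00038 + 0.15896 + 0.00004 + 0.00107 = 0.25089.
To 3 decimal places, D = 0.251.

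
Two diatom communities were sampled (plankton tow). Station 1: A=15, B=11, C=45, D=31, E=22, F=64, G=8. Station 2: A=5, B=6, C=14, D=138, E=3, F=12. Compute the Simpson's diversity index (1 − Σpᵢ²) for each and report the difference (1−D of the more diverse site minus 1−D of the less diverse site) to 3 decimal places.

Station 1: N=196, proportions 0.07653, 0.05612, 0.22959, 0.15816, 0.11224, 0.32653, 0.04082, giving 1−D = 0.79238 (working shown to 5 dp, full precision carried).
Station 2: N=178, proportions 0.02809, 0.03371, 0.07865, 0.77528, 0.01685, 0.06742, giving 1−D = 0.38600.
Difference = |0.79238 − 0.38600| = 0.40638, i.e. 0.406 to 3 decimal places.

0.406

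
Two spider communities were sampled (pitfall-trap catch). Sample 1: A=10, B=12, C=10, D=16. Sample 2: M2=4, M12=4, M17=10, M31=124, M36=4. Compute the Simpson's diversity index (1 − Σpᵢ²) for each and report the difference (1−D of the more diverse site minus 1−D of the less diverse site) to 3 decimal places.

Sample 1: N=48, proportions 0.20833, 0.25, 0.20833, 0.33333, giving 1−D = 0.73958 (working shown to 5 dp, full precision carried).
Sample 2: N=146, proportions 0.0274, 0.0274, 0.06849, 0.84932, 0.0274, giving 1−D = 0.27172.
Difference = |0.73958 − 0.27172| = 0.46786, i.e. 0.468 to 3 decimal places.

0.468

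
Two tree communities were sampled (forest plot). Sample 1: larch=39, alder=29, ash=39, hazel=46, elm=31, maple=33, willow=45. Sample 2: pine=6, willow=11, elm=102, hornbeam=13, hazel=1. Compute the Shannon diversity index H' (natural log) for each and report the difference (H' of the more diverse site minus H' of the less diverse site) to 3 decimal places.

Sample 1: N=262, proportions 0.148855, 0.110687, 0.148855, 0.1755725, 0.1183206, 0.1259542, 0.1717557, giving H' = 1.9322183 (working shown to 7 dp, full precision carried).
Sample 2: N=133, proportions 0.0451128, 0.0827068, 0.7669173, 0.0977444, 0.0075188, giving H' = 0.8135147.
Difference = |1.9322183 − 0.8135147| = 1.1187036, i.e. 1.119 to 3 decimal places.

1.119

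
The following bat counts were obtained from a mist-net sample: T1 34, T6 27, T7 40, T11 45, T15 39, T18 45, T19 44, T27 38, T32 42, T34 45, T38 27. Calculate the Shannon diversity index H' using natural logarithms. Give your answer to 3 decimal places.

Total N = 34+27+40+45+39+45+44+38+42+45+27 = 426, so the proportions are 0.07981, 0.06338, 0.0939, 0.10563, 0.09155, 0.10563, 0.10329, 0.0892, 0.09859, 0.10563, 0.06338 (working shown to 5 dp, full precision carried).
Each pᵢ ln pᵢ term: 0.07981×(-2.52808)=-0.20177, 0.06338×(-2.75860)=-0.17484, 0.0939×(-2.36556)=-0.22212, 0.10563×(-2.24778)=-0.23744, 0.09155×(-2.39088)=-0.21888, 0.10563×(-2.24778)=-0.23744, 0.10329×(-2.27025)=-0.23449, 0.0892×(-2.41685)=-0.21559, 0.09859×(-2.31677)=-0.22841, 0.10563×(-2.24778)=-0.23744, 0.06338×(-2.75860)=-0.17484.
Sum = -2.38327, so H' = 2.383.

2.383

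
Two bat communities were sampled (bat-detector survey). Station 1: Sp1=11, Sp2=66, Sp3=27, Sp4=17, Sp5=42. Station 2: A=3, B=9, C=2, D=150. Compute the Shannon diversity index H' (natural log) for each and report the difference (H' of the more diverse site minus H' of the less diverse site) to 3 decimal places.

Station 1: N=163, proportions 0.06748, 0.40491, 0.16564, 0.10429, 0.25767, giving H' = 1.43100 (working shown to 5 dp, full precision carried).
Station 2: N=164, proportions 0.01829, 0.05488, 0.0122, 0.91463, giving H' = 0.36784.
Difference = |1.43100 − 0.36784| = 1.06316, i.e. 1.063 to 3 decimal places.

1.063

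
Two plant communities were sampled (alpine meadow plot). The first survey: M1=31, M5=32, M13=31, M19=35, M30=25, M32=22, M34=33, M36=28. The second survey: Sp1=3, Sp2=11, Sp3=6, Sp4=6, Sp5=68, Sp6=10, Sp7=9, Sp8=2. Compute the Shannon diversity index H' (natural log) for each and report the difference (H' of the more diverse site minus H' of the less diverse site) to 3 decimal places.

The first survey: N=237, proportions 0.1308, 0.13502, 0.1308, 0.14768, 0.10549, 0.09283, 0.13924, 0.11814, giving H' = 2.06971 (working shown to 5 dp, full precision carried).
The second survey: N=115, proportions 0.02609, 0.09565, 0.05217, 0.05217, 0.5913, 0.08696, 0.07826, 0.01739, giving H' = 1.42069.
Difference = |2.06971 − 1.42069| = 0.64902, i.e. 0.649 to 3 decimal places.

0.649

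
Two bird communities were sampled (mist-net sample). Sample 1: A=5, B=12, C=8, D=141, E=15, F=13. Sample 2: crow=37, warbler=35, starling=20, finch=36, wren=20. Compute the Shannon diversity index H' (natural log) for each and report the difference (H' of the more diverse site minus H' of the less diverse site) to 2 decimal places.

0.56

Sample 1: N=194, proportions 0.0258, 0.0619, 0.0412, 0.7268, 0.0773, 0.067, giving H' = 1.0089 (working shown to 4 dp, full precision carried).
Sample 2: N=148, proportions 0.25, 0.2365, 0.1351, 0.2432, 0.1351, giving H' = 1.5724.
Difference = |1.0089 − 1.5724| = 0.5635, i.e. 0.56 to 2 decimal places.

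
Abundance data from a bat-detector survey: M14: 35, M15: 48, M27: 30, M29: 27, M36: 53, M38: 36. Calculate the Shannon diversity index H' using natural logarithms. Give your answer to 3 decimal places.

1.762

Total N = 35+48+30+27+53+36 = 229, so the proportions are 0.152838, 0.209607, 0.131004, 0.117904, 0.231441, 0.157205 (working shown to 6 dp, full precision carried).
Each pᵢ ln pᵢ term: 0.152838×(-1.878374)=-0.287088, 0.209607×(-1.562521)=-0.327515, 0.131004×(-2.032525)=-0.266270, 0.117904×(-2.137885)=-0.252065, 0.231441×(-1.463430)=-0.338698, 0.157205×(-1.850203)=-0.290862.
Sum = -1.762497, so H' = 1.762.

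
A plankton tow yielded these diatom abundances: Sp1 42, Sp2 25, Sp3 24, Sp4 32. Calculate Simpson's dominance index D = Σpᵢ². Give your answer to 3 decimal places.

Total N = 42+25+24+32 = 123, so the proportions are 0.34146, 0.20325, 0.19512, 0.26016 (working shown to 5 dp, full precision carried).
D = 0.34146² + 0.20325² + 0.19512² + 0.26016² = 0.11660 + 0.04131 + 0.03807 + 0.06768 = 0.26367.
To 3 decimal places, D = 0.264.

0.264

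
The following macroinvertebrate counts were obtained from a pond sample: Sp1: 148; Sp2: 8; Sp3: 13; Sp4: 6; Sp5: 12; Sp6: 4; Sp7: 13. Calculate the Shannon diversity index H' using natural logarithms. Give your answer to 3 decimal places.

1.058

Total N = 148+8+13+6+12+4+13 = 204, so the proportions are 0.72549, 0.03922, 0.06373, 0.02941, 0.05882, 0.01961, 0.06373 (working shown to 5 dp, full precision carried).
Each pᵢ ln pᵢ term: 0.72549×(-0.32091)=-0.23282, 0.03922×(-3.23868)=-0.12701, 0.06373×(-2.75317)=-0.17545, 0.02941×(-3.52636)=-0.10372, 0.05882×(-2.83321)=-0.16666, 0.01961×(-3.93183)=-0.07709, 0.06373×(-2.75317)=-0.17545.
Sum = -1.05819, so H' = 1.058.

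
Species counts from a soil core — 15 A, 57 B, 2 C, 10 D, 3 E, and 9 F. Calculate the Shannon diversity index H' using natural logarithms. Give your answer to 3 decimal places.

Total N = 15+57+2+10+3+9 = 96, so the proportions are 0.15625, 0.59375, 0.02083, 0.10417, 0.03125, 0.09375 (working shown to 5 dp, full precision carried).
Each pᵢ ln pᵢ term: 0.15625×(-1.85630)=-0.29005, 0.59375×(-0.52130)=-0.30952, 0.02083×(-3.87120)=-0.08065, 0.10417×(-2.26176)=-0.23560, 0.03125×(-3.46574)=-0.10830, 0.09375×(-2.36712)=-0.22192.
Sum = -1.24604, so H' = 1.246.

1.246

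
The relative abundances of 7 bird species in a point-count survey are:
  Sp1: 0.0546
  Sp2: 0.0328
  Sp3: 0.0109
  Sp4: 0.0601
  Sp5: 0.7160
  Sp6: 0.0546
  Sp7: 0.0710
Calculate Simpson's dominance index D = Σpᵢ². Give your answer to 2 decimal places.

D = 0.0546² + 0.0328² + 0.0109² + 0.0601² + 0.716² + 0.0546² + 0.071² = 0.0030 + 0.0011 + 0.0001 + 0.0036 + 0.5127 + 0.0030 + 0.0050 = 0.5285 (working shown to 4 dp, full precision carried).
To 2 decimal places, D = 0.53.

0.53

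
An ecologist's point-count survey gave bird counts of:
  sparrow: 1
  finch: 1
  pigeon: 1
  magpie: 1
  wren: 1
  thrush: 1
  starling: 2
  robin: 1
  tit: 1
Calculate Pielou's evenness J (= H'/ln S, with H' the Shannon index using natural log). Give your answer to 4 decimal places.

0.9849

Total N = 1+1+1+1+1+1+2+1+1 = 10, so the proportions are 0.1, 0.1, 0.1, 0.1, 0.1, 0.1, 0.2, 0.1, 0.1 (working shown to 6 dp, full precision carried).
H' = −Σ pᵢ ln pᵢ = −((-0.230259) + (-0.230259) + (-0.230259) + (-0.230259) + (-0.230259) + (-0.230259) + (-0.321888) + (-0.230259) + (-0.230259)) = 2.163956.
With S = 9 species, ln S = 2.197225, so J = 2.163956/2.197225 = 0.984859, i.e. 0.9849 to 4 decimal places.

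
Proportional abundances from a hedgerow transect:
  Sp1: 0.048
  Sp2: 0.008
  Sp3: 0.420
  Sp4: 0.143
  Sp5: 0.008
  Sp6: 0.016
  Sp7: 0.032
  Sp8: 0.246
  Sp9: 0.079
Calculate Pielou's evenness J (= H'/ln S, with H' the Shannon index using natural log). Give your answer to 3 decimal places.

H' = −Σ pᵢ ln pᵢ = −((-0.14575) + (-0.03863) + (-0.36435) + (-0.27812) + (-0.03863) + (-0.06616) + (-0.11014) + (-0.34500) + (-0.20053)) = 1.58731 (working shown to 5 dp, full precision carried).
With S = 9 species, ln S = 2.19722, so J = 1.58731/2.19722 = 0.72242, i.e. 0.722 to 3 decimal places.

0.722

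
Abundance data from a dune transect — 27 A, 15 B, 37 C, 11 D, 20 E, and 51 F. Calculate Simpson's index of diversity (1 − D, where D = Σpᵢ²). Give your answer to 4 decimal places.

Total N = 27+15+37+11+20+51 = 161, so the proportions are 0.167702, 0.093168, 0.229814, 0.068323, 0.124224, 0.31677 (working shown to 6 dp, full precision carried).
D = 0.167702² + 0.093168² + 0.229814² + 0.068323² + 0.124224² + 0.31677² = 0.028124 + 0.008680 + 0.052814 + 0.004668 + 0.015432 + 0.100343 = 0.210061.
So 1 − D = 0.789939, i.e. 0.7899 to 4 decimal places.

0.7899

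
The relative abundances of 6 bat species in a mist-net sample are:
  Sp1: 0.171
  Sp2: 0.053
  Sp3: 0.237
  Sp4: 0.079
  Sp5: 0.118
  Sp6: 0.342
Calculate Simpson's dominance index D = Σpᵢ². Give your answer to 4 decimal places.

0.2253

D = 0.171² + 0.053² + 0.237² + 0.079² + 0.118² + 0.342² = 0.029241 + 0.002809 + 0.056169 + 0.006241 + 0.013924 + 0.116964 = 0.225348 (working shown to 6 dp, full precision carried).
To 4 decimal places, D = 0.2253.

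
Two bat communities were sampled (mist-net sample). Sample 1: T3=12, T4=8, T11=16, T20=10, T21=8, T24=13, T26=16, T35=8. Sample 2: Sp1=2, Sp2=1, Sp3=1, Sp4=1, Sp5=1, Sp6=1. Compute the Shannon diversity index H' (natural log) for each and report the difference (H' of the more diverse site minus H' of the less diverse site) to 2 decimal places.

Sample 1: N=91, proportions 0.13187, 0.08791, 0.17582, 0.10989, 0.08791, 0.14286, 0.17582, 0.08791, giving H' = 2.04033 (working shown to 5 dp, full precision carried).
Sample 2: N=7, proportions 0.28571, 0.14286, 0.14286, 0.14286, 0.14286, 0.14286, giving H' = 1.74787.
Difference = |2.04033 − 1.74787| = 0.29246, i.e. 0.29 to 2 decimal places.

0.29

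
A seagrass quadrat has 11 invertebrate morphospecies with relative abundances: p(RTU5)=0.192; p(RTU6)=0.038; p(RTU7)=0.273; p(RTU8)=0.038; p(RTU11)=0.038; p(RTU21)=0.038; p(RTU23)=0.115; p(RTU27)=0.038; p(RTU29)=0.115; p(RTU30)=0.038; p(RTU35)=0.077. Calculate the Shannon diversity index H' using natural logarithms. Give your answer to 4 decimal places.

Each pᵢ ln pᵢ term (working shown to 6 dp, full precision carried): 0.192×(-1.650260)=-0.316850, 0.038×(-3.270169)=-0.124266, 0.273×(-1.298283)=-0.354431, 0.038×(-3.270169)=-0.124266, 0.038×(-3.270169)=-0.124266, 0.038×(-3.270169)=-0.124266, 0.115×(-2.162823)=-0.248725, 0.038×(-3.270169)=-0.124266, 0.115×(-2.162823)=-0.248725, 0.038×(-3.270169)=-0.124266, 0.077×(-2.563950)=-0.197424.
Sum = -2.111753, so H' = 2.1118.

2.1118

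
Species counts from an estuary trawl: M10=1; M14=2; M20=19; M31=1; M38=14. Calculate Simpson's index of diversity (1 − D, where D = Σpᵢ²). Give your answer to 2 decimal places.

Total N = 1+2+19+1+14 = 37, so the proportions are 0.027, 0.0541, 0.5135, 0.027, 0.3784 (working shown to 4 dp, full precision carried).
D = 0.027² + 0.0541² + 0.5135² + 0.027² + 0.3784² = 0.0007 + 0.0029 + 0.2637 + 0.0007 + 0.1432 = 0.4112.
So 1 − D = 0.5888, i.e. 0.59 to 2 decimal places.

0.59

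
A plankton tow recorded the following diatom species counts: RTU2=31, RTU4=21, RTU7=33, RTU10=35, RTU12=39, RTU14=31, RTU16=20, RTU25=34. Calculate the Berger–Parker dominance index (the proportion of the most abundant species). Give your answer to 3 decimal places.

0.160

Total N = 31+21+33+35+39+31+20+34 = 244, so the proportions are 0.12705, 0.08607, 0.13525, 0.14344, 0.15984, 0.12705, 0.08197, 0.13934 (working shown to 5 dp, full precision carried).
The largest proportion is 0.15984, i.e. d = 0.160 to 3 decimal places.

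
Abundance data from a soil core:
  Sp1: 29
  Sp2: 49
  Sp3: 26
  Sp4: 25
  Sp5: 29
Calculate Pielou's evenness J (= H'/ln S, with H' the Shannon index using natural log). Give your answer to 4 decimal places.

0.9780

Total N = 29+49+26+25+29 = 158, so the proportions are 0.183544, 0.310127, 0.164557, 0.158228, 0.183544 (working shown to 6 dp, full precision carried).
H' = −Σ pᵢ ln pᵢ = −((-0.311163) + (-0.363088) + (-0.296943) + (-0.291728) + (-0.311163)) = 1.574084.
With S = 5 species, ln S = 1.609438, so J = 1.574084/1.609438 = 0.978033, i.e. 0.9780 to 4 decimal places.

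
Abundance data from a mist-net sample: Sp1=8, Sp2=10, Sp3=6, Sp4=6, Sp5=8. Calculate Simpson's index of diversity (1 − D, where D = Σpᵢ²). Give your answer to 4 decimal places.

Total N = 8+10+6+6+8 = 38, so the proportions are 0.210526, 0.263158, 0.157895, 0.157895, 0.210526 (working shown to 6 dp, full precision carried).
D = 0.210526² + 0.263158² + 0.157895² + 0.157895² + 0.210526² = 0.044321 + 0.069252 + 0.024931 + 0.024931 + 0.044321 = 0.207756.
So 1 − D = 0.792244, i.e. 0.7922 to 4 decimal places.

0.7922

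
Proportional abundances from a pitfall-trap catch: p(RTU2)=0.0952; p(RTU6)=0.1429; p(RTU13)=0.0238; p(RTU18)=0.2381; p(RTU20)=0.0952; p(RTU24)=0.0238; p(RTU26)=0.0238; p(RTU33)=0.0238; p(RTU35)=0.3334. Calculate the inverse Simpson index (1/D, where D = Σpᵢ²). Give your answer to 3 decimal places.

D = 0.0952² + 0.1429² + 0.0238² + 0.2381² + 0.0952² + 0.0238² + 0.0238² + 0.0238² + 0.3334² = 0.00906304 + 0.02042041 + 0.00056644 + 0.05669161 + 0.00906304 + 0.00056644 + 0.00056644 + 0.00056644 + 0.11115556 = 0.20865942 (working shown to 8 dp, full precision carried).
So 1/D = 4.792499, i.e. 4.792 to 3 decimal places.

4.792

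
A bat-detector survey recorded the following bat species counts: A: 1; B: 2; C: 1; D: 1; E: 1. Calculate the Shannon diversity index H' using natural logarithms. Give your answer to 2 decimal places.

Total N = 1+2+1+1+1 = 6, so the proportions are 0.1667, 0.3333, 0.1667, 0.1667, 0.1667 (working shown to 4 dp, full precision carried).
Each pᵢ ln pᵢ term: 0.1667×(-1.7918)=-0.2986, 0.3333×(-1.0986)=-0.3662, 0.1667×(-1.7918)=-0.2986, 0.1667×(-1.7918)=-0.2986, 0.1667×(-1.7918)=-0.2986.
Sum = -1.5607, so H' = 1.56.

1.56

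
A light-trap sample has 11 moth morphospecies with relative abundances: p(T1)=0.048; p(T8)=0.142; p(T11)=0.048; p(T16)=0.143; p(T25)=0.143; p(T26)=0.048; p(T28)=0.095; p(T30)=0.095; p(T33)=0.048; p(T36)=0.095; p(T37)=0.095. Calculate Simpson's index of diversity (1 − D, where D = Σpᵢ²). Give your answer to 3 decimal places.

D = 0.048² + 0.142² + 0.048² + 0.143² + 0.143² + 0.048² + 0.095² + 0.095² + 0.048² + 0.095² + 0.095² = 0.00230 + 0.02016 + 0.00230 + 0.02045 + 0.02045 + 0.00230 + 0.00903 + 0.00903 + 0.00230 + 0.00903 + 0.00903 = 0.10638 (working shown to 5 dp, full precision carried).
So 1 − D = 0.89362, i.e. 0.894 to 3 decimal places.

0.894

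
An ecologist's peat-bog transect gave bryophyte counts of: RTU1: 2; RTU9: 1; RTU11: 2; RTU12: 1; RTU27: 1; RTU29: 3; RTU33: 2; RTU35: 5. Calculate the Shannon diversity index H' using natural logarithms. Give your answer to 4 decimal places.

Total N = 2+1+2+1+1+3+2+5 = 17, so the proportions are 0.117647, 0.058824, 0.117647, 0.058824, 0.058824, 0.176471, 0.117647, 0.294118 (working shown to 6 dp, full precision carried).
Each pᵢ ln pᵢ term: 0.117647×(-2.140066)=-0.251772, 0.058824×(-2.833213)=-0.166660, 0.117647×(-2.140066)=-0.251772, 0.058824×(-2.833213)=-0.166660, 0.058824×(-2.833213)=-0.166660, 0.176471×(-1.734601)=-0.306106, 0.117647×(-2.140066)=-0.251772, 0.294118×(-1.223775)=-0.359934.
Sum = -1.921336, so H' = 1.9213.

1.9213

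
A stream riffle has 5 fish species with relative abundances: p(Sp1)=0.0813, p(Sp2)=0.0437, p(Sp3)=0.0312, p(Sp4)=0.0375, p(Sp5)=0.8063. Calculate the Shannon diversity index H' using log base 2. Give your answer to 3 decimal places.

Each pᵢ log₂ pᵢ term (working shown to 5 dp, full precision carried): 0.0813×(-3.62060)=-0.29435, 0.0437×(-4.51622)=-0.19736, 0.0312×(-5.00231)=-0.15607, 0.0375×(-4.73697)=-0.17764, 0.8063×(-0.31061)=-0.25045.
Sum = -1.07587, so H' = 1.076.

1.076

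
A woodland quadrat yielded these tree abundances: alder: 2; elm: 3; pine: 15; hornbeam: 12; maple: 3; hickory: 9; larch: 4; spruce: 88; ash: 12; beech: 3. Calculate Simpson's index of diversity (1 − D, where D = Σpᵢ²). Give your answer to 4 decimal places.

Total N = 2+3+15+12+3+9+4+88+12+3 = 151, so the proportions are 0.013245, 0.019868, 0.099338, 0.07947, 0.019868, 0.059603, 0.02649, 0.582781, 0.07947, 0.019868 (working shown to 6 dp, full precision carried).
D = 0.013245² + 0.019868² + 0.099338² + 0.07947² + 0.019868² + 0.059603² + 0.02649² + 0.582781² + 0.07947² + 0.019868² = 0.000175 + 0.000395 + 0.009868 + 0.006316 + 0.000395 + 0.003552 + 0.000702 + 0.339634 + 0.006316 + 0.000395 = 0.367747.
So 1 − D = 0.632253, i.e. 0.6323 to 4 decimal places.

0.6323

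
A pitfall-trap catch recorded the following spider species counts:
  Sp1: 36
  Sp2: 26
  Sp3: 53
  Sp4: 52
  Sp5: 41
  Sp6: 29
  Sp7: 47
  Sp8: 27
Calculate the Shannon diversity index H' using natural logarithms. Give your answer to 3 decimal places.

Total N = 36+26+53+52+41+29+47+27 = 311, so the proportions are 0.11576, 0.0836, 0.17042, 0.1672, 0.13183, 0.09325, 0.15113, 0.08682 (working shown to 5 dp, full precision carried).
Each pᵢ ln pᵢ term: 0.11576×(-2.15627)=-0.24960, 0.0836×(-2.48170)=-0.20747, 0.17042×(-1.76950)=-0.30155, 0.1672×(-1.78855)=-0.29905, 0.13183×(-2.02622)=-0.26712, 0.09325×(-2.37250)=-0.22123, 0.15113×(-1.88965)=-0.28557, 0.08682×(-2.44396)=-0.21218.
Sum = -2.04378, so H' = 2.044.

2.044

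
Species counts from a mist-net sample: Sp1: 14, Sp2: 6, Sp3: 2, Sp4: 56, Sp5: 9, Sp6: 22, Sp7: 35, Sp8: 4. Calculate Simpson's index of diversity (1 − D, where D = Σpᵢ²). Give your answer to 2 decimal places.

Total N = 14+6+2+56+9+22+35+4 = 148, so the proportions are 0.0946, 0.0405, 0.0135, 0.3784, 0.0608, 0.1486, 0.2365, 0.027 (working shown to 4 dp, full precision carried).
D = 0.0946² + 0.0405² + 0.0135² + 0.3784² + 0.0608² + 0.1486² + 0.2365² + 0.027² = 0.0089 + 0.0016 + 0.0002 + 0.1432 + 0.0037 + 0.0221 + 0.0559 + 0.0007 = 0.2364.
So 1 − D = 0.7636, i.e. 0.76 to 2 decimal places.

0.76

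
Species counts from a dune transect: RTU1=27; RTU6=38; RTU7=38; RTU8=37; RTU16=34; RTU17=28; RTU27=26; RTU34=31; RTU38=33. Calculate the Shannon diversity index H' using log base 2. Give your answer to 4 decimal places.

3.1562

Total N = 27+38+38+37+34+28+26+31+33 = 292, so the proportions are 0.092466, 0.130137, 0.130137, 0.126712, 0.116438, 0.09589, 0.089041, 0.106164, 0.113014 (working shown to 6 dp, full precision carried).
Each pᵢ log₂ pᵢ term: 0.092466×(-3.434937)=-0.317614, 0.130137×(-2.941897)=-0.382850, 0.130137×(-2.941897)=-0.382850, 0.126712×(-2.980371)=-0.377650, 0.116438×(-3.102362)=-0.361234, 0.09589×(-3.382470)=-0.324346, 0.089041×(-3.489385)=-0.310699, 0.106164×(-3.235628)=-0.343508, 0.113014×(-3.145430)=-0.355477.
Sum = -3.156227, so H' = 3.1562.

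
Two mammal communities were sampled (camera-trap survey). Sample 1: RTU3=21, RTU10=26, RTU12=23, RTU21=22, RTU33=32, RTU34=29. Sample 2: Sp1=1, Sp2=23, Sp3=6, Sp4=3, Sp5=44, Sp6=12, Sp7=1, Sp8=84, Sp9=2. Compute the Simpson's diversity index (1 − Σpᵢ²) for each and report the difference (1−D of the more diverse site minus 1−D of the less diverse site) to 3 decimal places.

0.143

Sample 1: N=153, proportions 0.13725, 0.16993, 0.15033, 0.14379, 0.20915, 0.18954, giving 1−D = 0.82934 (working shown to 5 dp, full precision carried).
Sample 2: N=176, proportions 0.00568, 0.13068, 0.03409, 0.01705, 0.25, 0.06818, 0.00568, 0.47727, 0.01136, giving 1−D = 0.68634.
Difference = |0.82934 − 0.68634| = 0.14300, i.e. 0.143 to 3 decimal places.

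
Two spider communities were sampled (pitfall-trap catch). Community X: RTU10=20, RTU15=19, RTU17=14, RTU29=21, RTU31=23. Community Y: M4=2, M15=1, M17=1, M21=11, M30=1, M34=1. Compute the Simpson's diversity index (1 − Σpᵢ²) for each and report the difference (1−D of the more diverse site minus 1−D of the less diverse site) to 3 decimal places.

0.242

Community X: N=97, proportions 0.206186, 0.195876, 0.14433, 0.216495, 0.237113, giving 1−D = 0.795196 (working shown to 6 dp, full precision carried).
Community Y: N=17, proportions 0.117647, 0.058824, 0.058824, 0.647059, 0.058824, 0.058824, giving 1−D = 0.553633.
Difference = |0.795196 − 0.553633| = 0.241563, i.e. 0.242 to 3 decimal places.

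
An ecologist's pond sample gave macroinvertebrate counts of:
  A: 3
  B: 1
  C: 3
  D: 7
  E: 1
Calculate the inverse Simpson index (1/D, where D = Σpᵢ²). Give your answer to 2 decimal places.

3.26

Total N = 3+1+3+7+1 = 15, so the proportions are 0.2, 0.066667, 0.2, 0.466667, 0.066667 (working shown to 6 dp, full precision carried).
D = 0.2² + 0.066667² + 0.2² + 0.466667² + 0.066667² = 0.040000 + 0.004444 + 0.040000 + 0.217778 + 0.004444 = 0.306667.
So 1/D = 3.2609, i.e. 3.26 to 2 decimal places.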